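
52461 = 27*1943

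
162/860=81/430= 0.19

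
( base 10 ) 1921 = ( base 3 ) 2122011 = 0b11110000001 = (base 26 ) 2ln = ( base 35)1jv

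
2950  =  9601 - 6651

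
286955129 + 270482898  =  557438027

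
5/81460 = 1/16292 = 0.00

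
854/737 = 1 +117/737 = 1.16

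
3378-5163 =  - 1785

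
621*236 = 146556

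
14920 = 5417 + 9503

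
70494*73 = 5146062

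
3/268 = 3/268  =  0.01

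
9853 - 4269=5584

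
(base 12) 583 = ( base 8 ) 1463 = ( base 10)819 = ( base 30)r9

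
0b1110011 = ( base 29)3s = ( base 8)163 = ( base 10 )115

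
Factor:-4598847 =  - 3^2*11^2*41^1*103^1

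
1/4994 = 1/4994 =0.00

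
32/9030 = 16/4515 =0.00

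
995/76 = 995/76 = 13.09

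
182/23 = 7+21/23  =  7.91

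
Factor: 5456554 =2^1*2728277^1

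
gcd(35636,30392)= 4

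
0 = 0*6304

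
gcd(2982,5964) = 2982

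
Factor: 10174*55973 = 569469302=2^1*223^1*251^1*5087^1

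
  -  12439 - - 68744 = 56305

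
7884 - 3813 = 4071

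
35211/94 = 374 + 55/94 =374.59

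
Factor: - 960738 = -2^1 * 3^1 * 17^1 * 9419^1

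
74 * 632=46768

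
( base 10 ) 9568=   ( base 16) 2560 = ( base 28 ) C5K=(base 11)7209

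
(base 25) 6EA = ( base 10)4110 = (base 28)56m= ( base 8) 10016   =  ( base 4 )1000032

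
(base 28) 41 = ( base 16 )71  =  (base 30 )3n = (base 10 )113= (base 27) 45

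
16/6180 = 4/1545 = 0.00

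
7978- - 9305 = 17283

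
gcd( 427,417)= 1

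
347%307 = 40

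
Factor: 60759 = 3^2 * 43^1*157^1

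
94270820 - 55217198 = 39053622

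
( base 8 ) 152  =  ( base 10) 106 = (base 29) 3J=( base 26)42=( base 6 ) 254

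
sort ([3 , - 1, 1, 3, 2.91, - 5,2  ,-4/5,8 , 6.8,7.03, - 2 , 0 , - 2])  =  [ - 5,  -  2,  -  2,-1, - 4/5, 0,  1, 2,  2.91,3 , 3,6.8, 7.03, 8 ]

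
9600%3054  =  438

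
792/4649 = 792/4649  =  0.17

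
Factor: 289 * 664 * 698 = 133943408 = 2^4 *17^2*83^1*349^1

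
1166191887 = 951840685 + 214351202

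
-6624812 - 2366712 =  - 8991524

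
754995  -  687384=67611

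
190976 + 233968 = 424944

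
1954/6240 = 977/3120 = 0.31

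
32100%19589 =12511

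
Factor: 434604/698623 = 2^2*3^1*131^(- 1)*5333^(  -  1)*36217^1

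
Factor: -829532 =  - 2^2*11^1*17^1*1109^1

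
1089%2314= 1089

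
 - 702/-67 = 702/67 = 10.48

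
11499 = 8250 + 3249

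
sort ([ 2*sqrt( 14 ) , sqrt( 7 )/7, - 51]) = [ - 51, sqrt(  7 )/7,  2*sqrt( 14)]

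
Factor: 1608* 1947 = 3130776 = 2^3*3^2*11^1 * 59^1*  67^1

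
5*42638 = 213190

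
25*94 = 2350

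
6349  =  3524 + 2825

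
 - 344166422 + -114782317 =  - 458948739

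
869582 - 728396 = 141186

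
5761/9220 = 5761/9220 = 0.62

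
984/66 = 14+10/11 = 14.91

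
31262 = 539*58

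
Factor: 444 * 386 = 2^3*3^1 * 37^1 * 193^1  =  171384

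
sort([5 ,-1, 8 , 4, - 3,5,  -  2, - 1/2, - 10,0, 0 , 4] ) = [-10, - 3, - 2, - 1 , - 1/2, 0,  0, 4 , 4,  5,5, 8]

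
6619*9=59571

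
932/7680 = 233/1920 = 0.12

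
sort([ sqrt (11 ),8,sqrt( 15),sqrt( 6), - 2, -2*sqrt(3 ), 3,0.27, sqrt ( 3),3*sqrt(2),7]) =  [ -2*sqrt (3), - 2, 0.27, sqrt (3), sqrt( 6 ),3, sqrt( 11), sqrt( 15 ),3*sqrt(2 ), 7,8 ]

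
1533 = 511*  3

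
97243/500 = 97243/500 = 194.49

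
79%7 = 2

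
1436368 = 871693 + 564675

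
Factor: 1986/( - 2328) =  - 331/388 = -2^ ( -2 )*97^(-1) *331^1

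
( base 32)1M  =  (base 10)54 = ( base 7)105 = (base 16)36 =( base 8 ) 66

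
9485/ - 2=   -  9485/2 = - 4742.50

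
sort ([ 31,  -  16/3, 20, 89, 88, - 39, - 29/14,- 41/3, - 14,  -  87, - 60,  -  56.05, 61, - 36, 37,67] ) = [-87, - 60, - 56.05,-39, -36,  -  14,-41/3,-16/3, - 29/14, 20, 31 , 37,61, 67, 88 , 89]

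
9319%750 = 319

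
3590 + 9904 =13494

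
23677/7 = 23677/7 = 3382.43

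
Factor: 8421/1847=3^1*7^1*401^1*1847^( - 1)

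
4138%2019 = 100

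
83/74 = 83/74=1.12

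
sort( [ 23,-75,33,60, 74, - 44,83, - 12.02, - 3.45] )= [ - 75, - 44 , - 12.02  ,  -  3.45,  23,33,60,74, 83]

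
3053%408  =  197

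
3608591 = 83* 43477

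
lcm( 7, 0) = 0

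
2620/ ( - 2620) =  - 1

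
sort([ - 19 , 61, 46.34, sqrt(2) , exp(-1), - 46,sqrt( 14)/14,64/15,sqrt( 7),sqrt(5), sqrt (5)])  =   [ - 46, - 19,sqrt(14)/14,exp( - 1),sqrt(2),  sqrt( 5), sqrt(5), sqrt(7),64/15, 46.34,61 ]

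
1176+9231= 10407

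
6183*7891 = 48790053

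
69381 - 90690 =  - 21309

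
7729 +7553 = 15282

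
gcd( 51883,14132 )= 1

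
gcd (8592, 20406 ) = 1074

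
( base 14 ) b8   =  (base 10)162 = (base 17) 99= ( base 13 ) C6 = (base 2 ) 10100010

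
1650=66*25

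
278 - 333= - 55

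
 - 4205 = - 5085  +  880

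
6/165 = 2/55 = 0.04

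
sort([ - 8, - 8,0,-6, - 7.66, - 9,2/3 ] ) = [ - 9, - 8 , - 8,-7.66, - 6, 0, 2/3]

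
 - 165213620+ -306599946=- 471813566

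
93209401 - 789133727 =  - 695924326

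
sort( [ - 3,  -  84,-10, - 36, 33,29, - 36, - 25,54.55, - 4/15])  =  [ - 84, - 36, - 36,-25,  -  10 , -3, - 4/15,29, 33,54.55 ]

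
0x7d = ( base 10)125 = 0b1111101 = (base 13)98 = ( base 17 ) 76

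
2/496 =1/248 = 0.00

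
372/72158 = 186/36079=0.01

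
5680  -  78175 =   -  72495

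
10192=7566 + 2626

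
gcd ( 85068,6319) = 1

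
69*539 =37191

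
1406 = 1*1406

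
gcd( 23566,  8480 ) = 2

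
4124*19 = 78356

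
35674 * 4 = 142696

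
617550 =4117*150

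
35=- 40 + 75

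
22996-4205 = 18791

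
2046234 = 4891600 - 2845366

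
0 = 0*855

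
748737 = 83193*9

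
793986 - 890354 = -96368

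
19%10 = 9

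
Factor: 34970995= 5^1*61^1*114659^1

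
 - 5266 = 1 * (-5266)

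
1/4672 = 1/4672  =  0.00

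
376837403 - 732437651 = - 355600248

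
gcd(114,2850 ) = 114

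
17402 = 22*791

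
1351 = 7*193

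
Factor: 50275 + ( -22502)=27773^1 = 27773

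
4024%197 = 84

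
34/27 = 34/27 = 1.26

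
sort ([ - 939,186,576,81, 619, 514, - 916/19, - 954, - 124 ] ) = [ - 954, - 939, -124, - 916/19, 81, 186,514, 576, 619] 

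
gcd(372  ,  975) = 3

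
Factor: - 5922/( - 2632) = 2^ (-2)*3^2 = 9/4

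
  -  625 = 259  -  884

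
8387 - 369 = 8018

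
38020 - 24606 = 13414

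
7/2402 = 7/2402  =  0.00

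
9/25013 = 9/25013 =0.00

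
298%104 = 90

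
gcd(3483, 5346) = 81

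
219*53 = 11607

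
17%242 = 17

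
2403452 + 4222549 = 6626001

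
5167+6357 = 11524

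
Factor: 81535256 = 2^3*11^1*926537^1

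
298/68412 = 149/34206=0.00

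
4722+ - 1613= 3109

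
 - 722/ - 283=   722/283=2.55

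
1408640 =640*2201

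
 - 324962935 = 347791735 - 672754670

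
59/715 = 59/715= 0.08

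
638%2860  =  638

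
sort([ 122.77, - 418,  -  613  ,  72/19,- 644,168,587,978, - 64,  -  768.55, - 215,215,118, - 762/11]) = [ - 768.55, - 644,  -  613, - 418, - 215, - 762/11, - 64,72/19, 118,122.77,168, 215,587, 978]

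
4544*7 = 31808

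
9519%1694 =1049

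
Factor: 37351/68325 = 3^(-1 )*5^( - 2)*41^1 = 41/75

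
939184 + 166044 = 1105228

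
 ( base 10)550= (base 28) JI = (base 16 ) 226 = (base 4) 20212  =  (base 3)202101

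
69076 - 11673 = 57403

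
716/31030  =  358/15515 = 0.02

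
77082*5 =385410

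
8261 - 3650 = 4611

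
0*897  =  0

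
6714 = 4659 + 2055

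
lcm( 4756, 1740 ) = 71340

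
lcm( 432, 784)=21168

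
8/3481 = 8/3481 = 0.00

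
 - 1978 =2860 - 4838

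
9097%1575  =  1222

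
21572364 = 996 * 21659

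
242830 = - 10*(- 24283)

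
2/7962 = 1/3981 = 0.00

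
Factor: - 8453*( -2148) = 2^2*3^1*79^1*107^1 * 179^1 = 18157044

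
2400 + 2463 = 4863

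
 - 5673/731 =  - 8 + 175/731 = -7.76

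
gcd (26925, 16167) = 3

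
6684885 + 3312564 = 9997449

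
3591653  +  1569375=5161028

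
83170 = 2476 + 80694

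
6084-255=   5829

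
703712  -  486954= 216758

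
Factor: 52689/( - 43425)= - 3^( - 1)  *  5^( - 2)*7^1 *13^1 = - 91/75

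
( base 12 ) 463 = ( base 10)651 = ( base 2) 1010001011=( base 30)LL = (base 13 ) 3B1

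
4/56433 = 4/56433 = 0.00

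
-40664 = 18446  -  59110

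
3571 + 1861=5432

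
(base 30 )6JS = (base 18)1094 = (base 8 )13556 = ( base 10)5998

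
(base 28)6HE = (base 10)5194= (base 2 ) 1010001001010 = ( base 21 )bg7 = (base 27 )73a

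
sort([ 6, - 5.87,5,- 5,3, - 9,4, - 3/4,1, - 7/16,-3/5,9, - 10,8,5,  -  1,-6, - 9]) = [-10, - 9, - 9,-6,- 5.87, - 5, - 1,-3/4,- 3/5, - 7/16,1, 3,4,  5,  5,6, 8,9]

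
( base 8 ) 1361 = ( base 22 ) 1c5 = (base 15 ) 353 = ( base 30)p3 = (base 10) 753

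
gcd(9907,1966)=1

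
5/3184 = 5/3184 = 0.00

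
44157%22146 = 22011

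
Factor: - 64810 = -2^1*5^1 * 6481^1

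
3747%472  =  443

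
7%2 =1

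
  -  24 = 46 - 70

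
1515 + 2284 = 3799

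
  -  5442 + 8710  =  3268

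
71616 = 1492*48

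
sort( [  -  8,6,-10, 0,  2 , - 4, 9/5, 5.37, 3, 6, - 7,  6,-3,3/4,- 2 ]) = [ - 10, - 8, - 7, - 4, - 3, - 2, 0, 3/4,9/5, 2, 3,5.37, 6, 6, 6 ] 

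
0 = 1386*0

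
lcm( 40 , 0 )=0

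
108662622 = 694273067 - 585610445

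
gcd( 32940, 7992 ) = 108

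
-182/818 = - 91/409= -  0.22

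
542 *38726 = 20989492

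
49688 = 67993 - 18305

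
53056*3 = 159168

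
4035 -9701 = - 5666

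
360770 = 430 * 839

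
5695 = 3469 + 2226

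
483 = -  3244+3727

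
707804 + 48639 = 756443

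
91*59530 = 5417230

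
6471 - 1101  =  5370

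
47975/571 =47975/571 = 84.02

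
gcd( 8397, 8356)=1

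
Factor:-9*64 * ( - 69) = 39744 = 2^6*3^3*23^1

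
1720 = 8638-6918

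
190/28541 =190/28541 = 0.01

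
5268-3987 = 1281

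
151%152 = 151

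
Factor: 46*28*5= 6440 = 2^3*5^1*7^1*23^1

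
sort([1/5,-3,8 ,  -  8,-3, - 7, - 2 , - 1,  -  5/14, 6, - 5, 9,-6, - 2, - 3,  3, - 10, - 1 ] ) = [ - 10, - 8, - 7, - 6,  -  5,-3, -3, -3, - 2, - 2, - 1, - 1, - 5/14, 1/5, 3 , 6, 8 , 9] 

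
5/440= 1/88 = 0.01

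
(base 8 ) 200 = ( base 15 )88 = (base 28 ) 4g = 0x80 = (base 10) 128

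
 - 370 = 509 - 879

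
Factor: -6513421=  -  719^1*9059^1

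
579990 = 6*96665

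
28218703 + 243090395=271309098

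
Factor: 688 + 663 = 7^1 * 193^1 = 1351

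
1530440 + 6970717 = 8501157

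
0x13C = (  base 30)AG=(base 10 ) 316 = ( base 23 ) dh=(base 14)188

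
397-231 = 166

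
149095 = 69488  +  79607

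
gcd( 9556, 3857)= 1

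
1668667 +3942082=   5610749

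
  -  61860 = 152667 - 214527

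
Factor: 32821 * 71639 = 23^1 *71^1*1009^1*1427^1 = 2351263619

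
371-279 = 92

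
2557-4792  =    -  2235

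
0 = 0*5138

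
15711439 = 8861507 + 6849932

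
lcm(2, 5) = 10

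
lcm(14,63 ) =126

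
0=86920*0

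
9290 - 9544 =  - 254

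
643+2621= 3264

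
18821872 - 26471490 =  - 7649618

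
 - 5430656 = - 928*5852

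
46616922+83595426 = 130212348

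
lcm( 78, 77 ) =6006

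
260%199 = 61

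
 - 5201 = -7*743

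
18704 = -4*( - 4676)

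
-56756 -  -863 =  -55893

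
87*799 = 69513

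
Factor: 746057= 13^1*57389^1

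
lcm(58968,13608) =176904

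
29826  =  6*4971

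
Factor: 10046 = 2^1*5023^1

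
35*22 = 770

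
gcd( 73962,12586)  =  14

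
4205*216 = 908280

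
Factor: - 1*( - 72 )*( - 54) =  - 2^4*3^5 = - 3888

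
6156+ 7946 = 14102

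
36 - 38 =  - 2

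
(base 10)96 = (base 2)1100000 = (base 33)2U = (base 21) 4C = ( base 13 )75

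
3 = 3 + 0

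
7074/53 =7074/53  =  133.47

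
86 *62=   5332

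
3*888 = 2664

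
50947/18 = 50947/18 =2830.39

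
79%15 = 4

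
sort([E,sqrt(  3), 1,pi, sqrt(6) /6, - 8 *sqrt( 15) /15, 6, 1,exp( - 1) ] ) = [ - 8*sqrt( 15 ) /15,exp( - 1 ), sqrt( 6 ) /6,1,1 , sqrt( 3 ), E,pi, 6] 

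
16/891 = 16/891= 0.02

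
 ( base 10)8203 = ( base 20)10A3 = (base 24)E5J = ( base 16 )200B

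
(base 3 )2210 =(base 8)113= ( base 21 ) 3c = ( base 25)30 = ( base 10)75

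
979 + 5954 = 6933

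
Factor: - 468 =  - 2^2* 3^2*13^1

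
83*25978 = 2156174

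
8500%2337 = 1489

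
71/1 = 71 = 71.00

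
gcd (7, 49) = 7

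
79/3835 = 79/3835 = 0.02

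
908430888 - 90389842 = 818041046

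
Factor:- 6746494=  - 2^1*  127^1*26561^1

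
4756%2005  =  746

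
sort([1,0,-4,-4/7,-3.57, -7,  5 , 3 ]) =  [ -7,-4, - 3.57, - 4/7,0, 1,3,5 ] 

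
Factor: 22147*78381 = 1735904007 = 3^3*2903^1 * 22147^1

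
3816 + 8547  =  12363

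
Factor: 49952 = 2^5 * 7^1*223^1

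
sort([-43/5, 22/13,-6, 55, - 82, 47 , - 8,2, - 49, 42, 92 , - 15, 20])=[ - 82, -49, - 15, - 43/5, - 8, - 6, 22/13, 2, 20, 42, 47,55, 92 ] 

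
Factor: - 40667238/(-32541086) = 3^3*71^1*10607^1*16270543^( - 1) = 20333619/16270543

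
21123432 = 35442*596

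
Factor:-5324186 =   -  2^1*7^1 * 380299^1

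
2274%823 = 628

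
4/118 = 2/59= 0.03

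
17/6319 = 17/6319 = 0.00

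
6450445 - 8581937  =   - 2131492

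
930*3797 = 3531210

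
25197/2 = 25197/2= 12598.50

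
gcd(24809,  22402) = 1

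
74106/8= 9263 + 1/4 = 9263.25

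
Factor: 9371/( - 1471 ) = -1471^ ( - 1)*9371^1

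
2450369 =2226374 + 223995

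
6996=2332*3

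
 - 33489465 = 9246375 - 42735840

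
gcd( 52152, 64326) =6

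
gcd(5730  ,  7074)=6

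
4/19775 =4/19775 = 0.00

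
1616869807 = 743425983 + 873443824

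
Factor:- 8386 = -2^1*7^1*599^1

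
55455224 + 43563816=99019040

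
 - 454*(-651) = 295554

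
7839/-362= - 22  +  125/362 = - 21.65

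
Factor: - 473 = -11^1 * 43^1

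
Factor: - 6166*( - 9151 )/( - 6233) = -56425066/6233 = - 2^1*23^( - 1)*271^ ( - 1)* 3083^1 * 9151^1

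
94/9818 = 47/4909 = 0.01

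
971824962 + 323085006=1294909968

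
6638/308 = 3319/154 = 21.55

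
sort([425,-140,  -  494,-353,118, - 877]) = [ - 877,  -  494,-353, - 140,118, 425]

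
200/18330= 20/1833 = 0.01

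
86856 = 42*2068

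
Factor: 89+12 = 101=101^1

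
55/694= 55/694  =  0.08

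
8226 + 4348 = 12574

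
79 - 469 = -390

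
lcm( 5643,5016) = 45144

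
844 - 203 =641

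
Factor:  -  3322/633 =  - 2^1*3^( - 1 )*11^1*151^1 * 211^(- 1) 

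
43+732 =775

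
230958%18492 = 9054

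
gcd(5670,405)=405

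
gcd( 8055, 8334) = 9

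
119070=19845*6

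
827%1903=827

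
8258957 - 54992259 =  - 46733302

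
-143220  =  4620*(-31 )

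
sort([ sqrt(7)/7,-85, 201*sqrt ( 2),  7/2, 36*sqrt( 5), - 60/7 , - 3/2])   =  [-85, - 60/7, - 3/2, sqrt(7)/7, 7/2,36*sqrt( 5 ), 201*sqrt(2)]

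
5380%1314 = 124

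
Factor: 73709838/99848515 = 2^1*3^4*5^( - 1)*13^( - 1 )*19^( - 1)*61^1*7459^1*80849^( - 1) 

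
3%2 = 1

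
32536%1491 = 1225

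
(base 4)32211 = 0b1110100101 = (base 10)933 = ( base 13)56a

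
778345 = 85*9157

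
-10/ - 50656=5/25328 =0.00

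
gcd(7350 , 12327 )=21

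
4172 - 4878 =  - 706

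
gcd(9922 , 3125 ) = 1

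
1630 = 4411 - 2781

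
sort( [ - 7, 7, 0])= [ - 7, 0, 7 ]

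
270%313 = 270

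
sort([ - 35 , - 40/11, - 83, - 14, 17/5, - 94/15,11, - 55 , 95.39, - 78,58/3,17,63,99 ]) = [ - 83, - 78, - 55 , - 35, - 14,-94/15,-40/11, 17/5,  11,17, 58/3,  63,95.39, 99]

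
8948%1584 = 1028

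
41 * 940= 38540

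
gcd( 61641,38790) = 9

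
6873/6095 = 6873/6095 = 1.13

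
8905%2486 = 1447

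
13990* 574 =8030260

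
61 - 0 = 61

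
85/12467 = 85/12467 = 0.01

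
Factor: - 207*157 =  - 3^2 * 23^1 * 157^1 = - 32499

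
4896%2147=602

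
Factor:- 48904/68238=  - 2^2*3^ ( - 2)*17^( - 1)*223^( - 1)*6113^1 = -24452/34119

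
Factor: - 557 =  - 557^1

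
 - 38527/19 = - 38527/19= -2027.74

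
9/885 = 3/295 = 0.01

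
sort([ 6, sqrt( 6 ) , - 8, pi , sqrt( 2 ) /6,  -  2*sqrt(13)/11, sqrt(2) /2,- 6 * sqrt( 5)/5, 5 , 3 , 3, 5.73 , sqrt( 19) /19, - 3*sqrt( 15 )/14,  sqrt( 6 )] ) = [ - 8, - 6 * sqrt(5)/5,  -  3*  sqrt( 15 )/14,  -  2*sqrt( 13) /11 , sqrt( 19)/19, sqrt ( 2)/6,sqrt(2)/2, sqrt(6),  sqrt( 6),3,  3 , pi,5,5.73,6 ] 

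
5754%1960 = 1834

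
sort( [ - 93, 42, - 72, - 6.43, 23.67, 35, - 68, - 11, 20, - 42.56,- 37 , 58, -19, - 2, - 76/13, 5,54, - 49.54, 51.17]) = [  -  93, - 72,- 68, - 49.54,-42.56,-37,-19,  -  11, -6.43,-76/13,- 2,5,20, 23.67, 35,42,51.17,  54,  58]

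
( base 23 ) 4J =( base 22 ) 51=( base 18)63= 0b1101111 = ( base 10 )111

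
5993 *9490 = 56873570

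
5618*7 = 39326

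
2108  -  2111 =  - 3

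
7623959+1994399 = 9618358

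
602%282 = 38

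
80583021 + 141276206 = 221859227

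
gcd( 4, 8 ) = 4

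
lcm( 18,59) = 1062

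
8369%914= 143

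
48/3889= 48/3889 = 0.01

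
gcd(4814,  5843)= 1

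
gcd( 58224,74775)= 3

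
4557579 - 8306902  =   - 3749323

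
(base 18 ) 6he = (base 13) 1052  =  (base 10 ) 2264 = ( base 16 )8D8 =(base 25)3FE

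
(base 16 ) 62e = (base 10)1582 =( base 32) 1he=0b11000101110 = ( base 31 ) 1k1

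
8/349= 8/349=0.02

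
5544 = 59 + 5485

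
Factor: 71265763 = 701^1*101663^1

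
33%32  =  1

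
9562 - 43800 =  - 34238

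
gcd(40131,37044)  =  3087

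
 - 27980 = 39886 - 67866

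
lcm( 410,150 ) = 6150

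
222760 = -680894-- 903654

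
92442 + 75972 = 168414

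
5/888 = 5/888 = 0.01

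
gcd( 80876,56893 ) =1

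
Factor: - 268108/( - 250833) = 2^2*3^ ( - 1 )*11^ (-2)*97^1=388/363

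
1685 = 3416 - 1731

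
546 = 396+150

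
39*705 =27495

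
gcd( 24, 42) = 6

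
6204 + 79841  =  86045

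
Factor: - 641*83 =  - 83^1*641^1 = - 53203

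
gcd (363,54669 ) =3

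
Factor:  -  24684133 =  - 29^1*851177^1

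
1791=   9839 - 8048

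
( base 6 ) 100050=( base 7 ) 31521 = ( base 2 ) 1111001111110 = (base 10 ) 7806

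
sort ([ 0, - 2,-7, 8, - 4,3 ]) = [ - 7, - 4, - 2,0, 3,8 ] 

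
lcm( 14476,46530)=651420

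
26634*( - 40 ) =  - 1065360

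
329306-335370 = - 6064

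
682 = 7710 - 7028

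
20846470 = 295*70666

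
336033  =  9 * 37337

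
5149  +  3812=8961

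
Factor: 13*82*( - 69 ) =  - 73554 = -2^1*3^1 * 13^1*23^1*41^1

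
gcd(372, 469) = 1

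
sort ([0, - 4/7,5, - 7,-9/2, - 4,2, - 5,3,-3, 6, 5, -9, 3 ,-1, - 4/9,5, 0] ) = [ - 9,- 7, - 5, -9/2, - 4, - 3, - 1,-4/7 , - 4/9 , 0, 0, 2, 3, 3,5, 5,  5, 6]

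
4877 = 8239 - 3362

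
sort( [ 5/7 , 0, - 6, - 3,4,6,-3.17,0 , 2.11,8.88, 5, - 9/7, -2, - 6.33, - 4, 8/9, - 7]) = [ - 7, - 6.33  , - 6, - 4, - 3.17,-3, - 2, -9/7,0,0, 5/7, 8/9,2.11, 4,5,6,  8.88 ] 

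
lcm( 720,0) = 0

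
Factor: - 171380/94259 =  - 2^2 * 5^1*11^ ( - 1) = - 20/11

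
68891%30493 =7905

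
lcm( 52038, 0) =0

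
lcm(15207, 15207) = 15207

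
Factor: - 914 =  - 2^1*457^1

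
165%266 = 165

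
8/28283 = 8/28283 = 0.00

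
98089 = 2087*47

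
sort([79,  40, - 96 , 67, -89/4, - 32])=[ - 96, - 32, - 89/4,40,67, 79 ] 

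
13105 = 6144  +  6961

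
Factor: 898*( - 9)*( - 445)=3596490 = 2^1*3^2*5^1*89^1*449^1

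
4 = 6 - 2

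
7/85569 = 7/85569= 0.00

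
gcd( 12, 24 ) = 12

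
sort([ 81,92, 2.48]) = [ 2.48, 81 , 92 ] 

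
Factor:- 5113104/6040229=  - 2^4*3^1*13^ ( - 2)*37^1*103^( - 1 )*347^( - 1) * 2879^1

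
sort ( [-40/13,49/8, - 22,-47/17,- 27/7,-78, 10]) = [ - 78 ,-22, - 27/7,-40/13, - 47/17,49/8,10 ]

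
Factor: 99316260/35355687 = 33105420/11785229 = 2^2*3^2*5^1*183919^1*11785229^(-1) 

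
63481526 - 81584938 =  - 18103412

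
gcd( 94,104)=2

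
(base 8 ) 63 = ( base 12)43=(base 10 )51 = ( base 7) 102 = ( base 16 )33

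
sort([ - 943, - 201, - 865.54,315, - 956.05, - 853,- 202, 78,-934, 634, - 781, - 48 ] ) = [ - 956.05, - 943 , - 934,-865.54,-853  , - 781 , - 202, - 201, - 48,78,315 , 634]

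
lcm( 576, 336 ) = 4032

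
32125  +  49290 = 81415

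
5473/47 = 116+21/47 = 116.45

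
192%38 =2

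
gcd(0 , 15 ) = 15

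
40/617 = 40/617= 0.06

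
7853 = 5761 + 2092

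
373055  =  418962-45907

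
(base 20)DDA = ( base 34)4ou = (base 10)5470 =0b1010101011110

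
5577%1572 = 861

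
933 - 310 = 623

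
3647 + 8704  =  12351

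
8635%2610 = 805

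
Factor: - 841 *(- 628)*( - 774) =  - 408786552 = - 2^3*3^2*29^2* 43^1*157^1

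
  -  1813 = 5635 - 7448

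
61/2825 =61/2825 = 0.02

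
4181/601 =6 + 575/601 = 6.96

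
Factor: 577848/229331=2^3*3^1*53^( - 1)*4327^( - 1 ) * 24077^1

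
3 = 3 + 0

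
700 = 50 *14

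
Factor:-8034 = -2^1*3^1*13^1*103^1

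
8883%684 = 675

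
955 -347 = 608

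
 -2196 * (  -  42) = 92232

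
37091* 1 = 37091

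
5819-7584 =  - 1765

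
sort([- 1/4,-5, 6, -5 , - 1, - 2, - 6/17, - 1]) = [ - 5, - 5,-2 ,-1,-1, - 6/17, - 1/4, 6]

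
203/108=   203/108 = 1.88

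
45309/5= 45309/5 = 9061.80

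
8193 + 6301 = 14494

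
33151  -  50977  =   - 17826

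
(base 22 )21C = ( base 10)1002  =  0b1111101010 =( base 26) 1CE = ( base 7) 2631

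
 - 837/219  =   - 279/73  =  -3.82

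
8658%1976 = 754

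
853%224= 181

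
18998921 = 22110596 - 3111675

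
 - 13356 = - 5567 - 7789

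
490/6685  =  14/191 = 0.07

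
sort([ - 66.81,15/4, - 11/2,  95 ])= [- 66.81, - 11/2, 15/4, 95] 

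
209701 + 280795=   490496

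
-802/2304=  - 1 + 751/1152= - 0.35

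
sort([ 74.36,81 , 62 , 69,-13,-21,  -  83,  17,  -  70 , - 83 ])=[ - 83, - 83,-70 , - 21, -13,  17,62,69,  74.36, 81]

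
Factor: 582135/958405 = 3^1*7^( - 1 )*139^(- 1 )*197^1 = 591/973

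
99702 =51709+47993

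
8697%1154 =619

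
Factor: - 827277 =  - 3^1 * 11^2*43^1*53^1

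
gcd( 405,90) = 45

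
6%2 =0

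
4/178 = 2/89=0.02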